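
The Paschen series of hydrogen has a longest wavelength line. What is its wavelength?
1874.60 nm

The longest wavelength corresponds to the smallest energy transition in the series.
The Paschen series has all transitions ending at n_f = 3.

For H, the first line (α-line) is the jump from n = 4 to n = 3:
E_4 = -13.6057 / 4² = -0.85035625 eV
E_3 = -13.6057 / 3² = -1.51174444 eV
ΔE = E_4 - E_3 = 0.66138819 eV

λ = hc/E = 1239.84 eV·nm / 0.66138819 eV
λ = 1874.60 nm

This is the α-line of the Paschen series in H.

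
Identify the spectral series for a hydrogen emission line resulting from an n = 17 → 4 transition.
Brackett series

The spectral series in hydrogen are named based on the final (lower) energy level:
- Lyman series: n_final = 1 (ultraviolet)
- Balmer series: n_final = 2 (visible/near-UV)
- Paschen series: n_final = 3 (infrared)
- Brackett series: n_final = 4 (infrared)
- Pfund series: n_final = 5 (far infrared)

Since this transition ends at n = 4, it belongs to the Brackett series.

For reference, this 17 → 4 line has photon energy
ΔE = 13.6057 eV × (1/4² - 1/17²) = 0.80327770329 eV,
corresponding to wavelength λ = hc/ΔE = 1239.84 eV·nm / 0.80327770329 eV = 1543.47618 nm in the infrared region.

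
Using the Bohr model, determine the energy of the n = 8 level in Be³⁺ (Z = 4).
-3.401425 eV

For hydrogen-like ions, the energy levels scale with Z²:
E_n = -13.6057 Z² / n² eV

For Be³⁺ (Z = 4) at n = 8:
E_8 = -13.6057 × 4² / 8²
E_8 = -13.6057 × 16 / 64
E_8 = -217.6912 / 64
E_8 = -3.401425 eV

The energy is 16 times more negative than hydrogen at the same n due to the stronger nuclear charge.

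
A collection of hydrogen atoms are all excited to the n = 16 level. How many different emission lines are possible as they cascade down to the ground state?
120

The electron can occupy levels n = 1, 2, ..., 16 during de-excitation — that is m = 16 - 1 + 1 = 16 distinct levels.

The number of distinct spectral lines equals the number of ways to choose 2 of these m levels (each pair gives one possible emission transition):

Number of lines = m(m-1)/2 = 16×15/2 = 120

These correspond to all possible transitions between the 16 levels:
16 → 15, 16 → 14, 16 → 13, 16 → 12, 16 → 11, 16 → 10, 16 → 9, 16 → 8...

Each transition produces a photon with a unique energy (and thus wavelength). This count does not depend on Z.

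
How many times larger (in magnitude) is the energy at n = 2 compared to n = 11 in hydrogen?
30.250

Using E_n = -13.6057 Z² / n² eV with Z = 1:

E_2 = -13.6057 / 2² = -13.6057 / 4 = -3.401425000 eV
E_11 = -13.6057 / 11² = -13.6057 / 121 = -0.112443802 eV

The ratio is:
E_2/E_11 = (-3.401425000) / (-0.112443802)
E_2/E_11 = (-13.6057/4) / (-13.6057/121)
E_2/E_11 = 121/4
E_2/E_11 = 30.250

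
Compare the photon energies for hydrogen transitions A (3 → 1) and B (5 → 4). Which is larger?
3 → 1

Calculate the energy for each transition:

Transition 3 → 1:
ΔE₁ = |E_1 - E_3| = |-13.6057/1² - (-13.6057/3²)|
ΔE₁ = |-13.6057000000 - (-1.5117444444)| = 12.0939556 eV

Transition 5 → 4:
ΔE₂ = |E_4 - E_5| = |-13.6057/4² - (-13.6057/5²)|
ΔE₂ = |-0.8503562500 - (-0.5442280000)| = 0.3061283 eV

Since 12.0939556 eV > 0.3061283 eV, the transition 3 → 1 emits the more energetic photon.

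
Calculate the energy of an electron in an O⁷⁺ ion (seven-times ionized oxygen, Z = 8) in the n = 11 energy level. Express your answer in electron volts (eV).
-7.19640 eV

The energy levels of a hydrogen-like atom are given by:
E_n = -13.6057 Z² / n² eV  (with Z = 8 for O⁷⁺)

For n = 11:
E_11 = -13.6057 × 8² / 11²
E_11 = -13.6057 × 64 / 121
E_11 = -7.19640 eV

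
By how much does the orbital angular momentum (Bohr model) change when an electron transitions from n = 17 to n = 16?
1.05457e-34 J·s (or 1ℏ)

In the Bohr model, L_n = nℏ where ℏ = 1.0545718e-34 J·s.

L_17 = 17ℏ = 1.7927721e-33 J·s
L_16 = 16ℏ = 1.6873149e-33 J·s

ΔL = L_17 - L_16 = (17 - 16)ℏ = 1ℏ
ΔL = 1 × 1.0545718e-34 J·s = 1.05457e-34 J·s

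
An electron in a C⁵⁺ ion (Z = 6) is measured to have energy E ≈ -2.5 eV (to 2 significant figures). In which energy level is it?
n = 14

The exact energy levels follow E_n = -13.6057 Z² / n² eV with Z = 6.

The measured value (-2.5 eV) is reported to only 2 significant figures, so we must test candidate n values and see which one matches to that precision.

Candidate energies:
  n = 12:  E = -13.6057 × 6² / 12² = -3.40143 eV
  n = 13:  E = -13.6057 × 6² / 13² = -2.89826 eV
  n = 14:  E = -13.6057 × 6² / 14² = -2.49901 eV  ← matches
  n = 15:  E = -13.6057 × 6² / 15² = -2.17691 eV
  n = 16:  E = -13.6057 × 6² / 16² = -1.91330 eV

Checking against the measurement of -2.5 eV (2 sig figs), only n = 14 agrees:
E_14 = -2.49901 eV, which rounds to -2.5 eV ✓

Therefore n = 14.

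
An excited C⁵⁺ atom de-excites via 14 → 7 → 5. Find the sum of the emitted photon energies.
17.09 eV

The energy levels of C⁵⁺ are E_n = -13.6057 × 6² / n² eV.

First transition (14 → 7):
ΔE₁ = |E_7 - E_14|
ΔE₁ = |-9.99602449 - (-2.49900612)| = 7.49702 eV

Second transition (7 → 5):
ΔE₂ = |E_5 - E_7|
ΔE₂ = |-19.59220800 - (-9.99602449)| = 9.59618 eV

Total energy released:
E_total = ΔE₁ + ΔE₂ = 7.49702 + 9.59618 = 17.09 eV

Note: This equals the direct transition 14 → 5: 17.09 eV ✓
Energy is conserved regardless of the path taken.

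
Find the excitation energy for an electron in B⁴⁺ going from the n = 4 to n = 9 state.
17.0596 eV

The energy levels of a hydrogen-like atom are E_n = -13.6057 Z² eV / n².

Energy at n = 4: E_4 = -13.6057 × 5² / 4² = -21.2589063 eV
Energy at n = 9: E_9 = -13.6057 × 5² / 9² = -4.1992901 eV

The excitation energy is the difference:
ΔE = E_9 - E_4
ΔE = -4.1992901 - (-21.2589063)
ΔE = 17.0596 eV

Since this is positive, energy must be absorbed (photon absorption).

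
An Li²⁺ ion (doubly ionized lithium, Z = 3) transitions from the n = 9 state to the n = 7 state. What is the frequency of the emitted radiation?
2.38719e+14 Hz

First, find the transition energy:
E_9 = -13.6057 × 3² / 9² = -1.511744444 eV
E_7 = -13.6057 × 3² / 7² = -2.499006122 eV
|ΔE| = |E_7 - E_9| = 0.987261678 eV

Convert to Joules: E = 0.987261678 eV × (1.602177 × 10⁻¹⁹ J/eV) = 1.5817680e-19 J

Using E = hf:
f = E/h = 1.5817680e-19 J / (6.62607 × 10⁻³⁴ J·s)
f = 2.38719e+14 Hz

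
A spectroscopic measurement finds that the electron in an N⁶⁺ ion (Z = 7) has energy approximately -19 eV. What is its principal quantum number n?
n = 6

The exact energy levels follow E_n = -13.6057 Z² / n² eV with Z = 7.

The measured value (-19 eV) is reported to only 2 significant figures, so we must test candidate n values and see which one matches to that precision.

Candidate energies:
  n = 4:  E = -13.6057 × 7² / 4² = -41.66746 eV
  n = 5:  E = -13.6057 × 7² / 5² = -26.66717 eV
  n = 6:  E = -13.6057 × 7² / 6² = -18.51887 eV  ← matches
  n = 7:  E = -13.6057 × 7² / 7² = -13.60570 eV
  n = 8:  E = -13.6057 × 7² / 8² = -10.41686 eV

Checking against the measurement of -19 eV (2 sig figs), only n = 6 agrees:
E_6 = -18.51887 eV, which rounds to -19 eV ✓

Therefore n = 6.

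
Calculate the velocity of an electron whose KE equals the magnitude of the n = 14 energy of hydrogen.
1.56264e+05 m/s (or 0.052% of c)

The binding energy at n = 14 for hydrogen is:
E_14 = -13.6057/14² = -0.0694168367 eV
|E_14| = 0.0694168367 eV

Convert to Joules:
KE = 0.0694168367 eV × (1.602177 × 10⁻¹⁹ J/eV) = 1.1121806e-20 J

Using KE = ½mv²:
v = √(2·KE/m_e)
v = √(2 × 1.1121806e-20 J / 9.10938 × 10⁻³¹ kg)
v = 1.56264e+05 m/s

This is approximately 0.052% the speed of light.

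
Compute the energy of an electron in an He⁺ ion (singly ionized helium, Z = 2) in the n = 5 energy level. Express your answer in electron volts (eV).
-2.176912 eV

The energy levels of a hydrogen-like atom are given by:
E_n = -13.6057 Z² / n² eV  (with Z = 2 for He⁺)

For n = 5:
E_5 = -13.6057 × 2² / 5²
E_5 = -13.6057 × 4 / 25
E_5 = -2.176912 eV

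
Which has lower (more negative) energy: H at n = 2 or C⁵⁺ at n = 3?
C⁵⁺ at n = 3 (E = -54.422800 eV)

Using E_n = -13.6057 Z² / n² eV:

H (Z = 1) at n = 2:
E = -13.6057 × 1² / 2² = -13.6057 × 1 / 4 = -3.401425000 eV

C⁵⁺ (Z = 6) at n = 3:
E = -13.6057 × 6² / 3² = -13.6057 × 36 / 9 = -54.422800000 eV

Since -54.422800000 eV < -3.401425000 eV,
C⁵⁺ at n = 3 is more tightly bound (requires more energy to ionize).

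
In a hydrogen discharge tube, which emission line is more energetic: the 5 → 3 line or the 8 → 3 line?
8 → 3

Calculate the energy for each transition:

Transition 5 → 3:
ΔE₁ = |E_3 - E_5| = |-13.6057/3² - (-13.6057/5²)|
ΔE₁ = |-1.511744444 - (-0.544228000)| = 0.967516 eV

Transition 8 → 3:
ΔE₂ = |E_3 - E_8| = |-13.6057/3² - (-13.6057/8²)|
ΔE₂ = |-1.511744444 - (-0.212589063)| = 1.299155 eV

Since 1.299155 eV > 0.967516 eV, the transition 8 → 3 emits the more energetic photon.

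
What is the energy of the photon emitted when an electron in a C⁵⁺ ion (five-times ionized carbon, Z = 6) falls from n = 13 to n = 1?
486.907 eV

The energy levels are E_n = -13.6057 Z² eV / n².

Energy at n = 13: E_13 = -13.6057 × 6² / 13² = -2.898256 eV
Energy at n = 1: E_1 = -13.6057 × 6² / 1² = -489.805200 eV

For emission (electron falling to lower state), the photon energy is:
E_photon = E_13 - E_1 = |-2.898256 - (-489.805200)|
E_photon = 486.907 eV

This energy is carried away by the emitted photon.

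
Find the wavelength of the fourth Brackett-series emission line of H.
1944.03 nm

The lines of a series are numbered from the longest wavelength (smallest ΔE) outward; the fourth line is the transition from n = n_f + 4 to n_f.
The Brackett series has all transitions ending at n_f = 4.

For H, the fourth line (δ-line) is the jump from n = 8 to n = 4:
E_8 = -13.6057 / 8² = -0.21258906 eV
E_4 = -13.6057 / 4² = -0.85035625 eV
ΔE = E_8 - E_4 = 0.63776719 eV

λ = hc/E = 1239.84 eV·nm / 0.63776719 eV
λ = 1944.03 nm

This is the δ-line of the Brackett series in H.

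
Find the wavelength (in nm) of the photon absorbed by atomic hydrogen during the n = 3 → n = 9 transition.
922.656 nm

First, find the transition energy using E_n = -13.6057 / n² eV:
E_3 = -13.6057 / 3² = -1.5117444 eV
E_9 = -13.6057 / 9² = -0.1679716 eV

Photon energy: |ΔE| = |E_9 - E_3| = 1.3437728 eV

Convert to wavelength using E = hc/λ with hc = 1239.84 eV·nm:
λ = hc/E = 1239.84 eV·nm / 1.3437728 eV
λ = 922.656 nm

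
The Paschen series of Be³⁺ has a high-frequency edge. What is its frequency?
5.849e+15 Hz

The series limit corresponds to the transition from n = ∞ to n = 3.
This is the highest energy (shortest wavelength) transition in the Paschen series.

E_∞ = 0 eV
E_3 = -13.6057 × 4² / 3² = -24.1879111 eV

Energy at series limit:
ΔE = E_∞ - E_3 = 0 - (-24.1879111) = 24.1879111 eV
E = 24.1879111 eV × (1.602177 × 10⁻¹⁹ J/eV) = 3.87533e-18 J
f = E/h = 3.87533e-18 J / (6.62607 × 10⁻³⁴ J·s) = 5.849e+15 Hz

This energy equals the ionization energy from the n = 3 state of Be³⁺.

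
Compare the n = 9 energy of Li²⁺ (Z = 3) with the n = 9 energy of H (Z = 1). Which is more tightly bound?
Li²⁺ at n = 9 (E = -1.512 eV)

Using E_n = -13.6057 Z² / n² eV:

Li²⁺ (Z = 3) at n = 9:
E = -13.6057 × 3² / 9² = -13.6057 × 9 / 81 = -1.511744 eV

H (Z = 1) at n = 9:
E = -13.6057 × 1² / 9² = -13.6057 × 1 / 81 = -0.167972 eV

Since -1.511744 eV < -0.167972 eV,
Li²⁺ at n = 9 is more tightly bound (requires more energy to ionize).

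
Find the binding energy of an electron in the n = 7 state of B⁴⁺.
6.941684 eV

The ionization energy is the energy needed to remove the electron completely (n → ∞).

For a hydrogen-like ion with Z = 5, E_n = -13.6057 Z² / n² eV.

At n = 7: E_7 = -13.6057 × 5² / 7² = -6.941683673 eV
At n = ∞: E_∞ = 0 eV

Ionization energy = E_∞ - E_7 = 0 - (-6.941683673) = 6.941683673 eV
Ionization energy ≈ 6.941684 eV

This is also called the binding energy of the electron in state n = 7.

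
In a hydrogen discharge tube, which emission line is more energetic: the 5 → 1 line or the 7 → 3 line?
5 → 1

Calculate the energy for each transition:

Transition 5 → 1:
ΔE₁ = |E_1 - E_5| = |-13.6057/1² - (-13.6057/5²)|
ΔE₁ = |-13.605700000 - (-0.544228000)| = 13.061472 eV

Transition 7 → 3:
ΔE₂ = |E_3 - E_7| = |-13.6057/3² - (-13.6057/7²)|
ΔE₂ = |-1.511744444 - (-0.277667347)| = 1.234077 eV

Since 13.061472 eV > 1.234077 eV, the transition 5 → 1 emits the more energetic photon.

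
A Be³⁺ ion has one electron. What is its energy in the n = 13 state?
-1.28811 eV

For hydrogen-like ions, the energy levels scale with Z²:
E_n = -13.6057 Z² / n² eV

For Be³⁺ (Z = 4) at n = 13:
E_13 = -13.6057 × 4² / 13²
E_13 = -13.6057 × 16 / 169
E_13 = -217.6912 / 169
E_13 = -1.28811 eV

The energy is 16 times more negative than hydrogen at the same n due to the stronger nuclear charge.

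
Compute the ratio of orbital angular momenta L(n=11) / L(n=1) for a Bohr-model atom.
11.00

In the Bohr model, L_n = nℏ, so the ratio is purely the ratio of quantum numbers:

L_11/L_1 = 11ℏ / 1ℏ = 11/1 = 11.00

The angular momentum scales linearly with n.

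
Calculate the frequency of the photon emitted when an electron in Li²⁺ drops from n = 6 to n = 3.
2.4674e+15 Hz

First, find the transition energy:
E_6 = -13.6057 × 3² / 6² = -3.4014250 eV
E_3 = -13.6057 × 3² / 3² = -13.6057000 eV
|ΔE| = |E_3 - E_6| = 10.2042750 eV

Convert to Joules: E = 10.2042750 eV × (1.602177 × 10⁻¹⁹ J/eV) = 1.634905e-18 J

Using E = hf:
f = E/h = 1.634905e-18 J / (6.62607 × 10⁻³⁴ J·s)
f = 2.4674e+15 Hz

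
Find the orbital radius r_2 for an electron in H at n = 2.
0.2117 nm (or 2.1167 Å)

The Bohr radius formula is:
r_n = n² a₀ / Z

where a₀ = 0.0529177 nm is the Bohr radius.

For H (Z = 1) at n = 2:
r_2 = 2² × 0.0529177 nm / 1
r_2 = 4 × 0.0529177 nm / 1
r_2 = 0.21167 nm / 1
r_2 = 0.2117 nm

The electron orbits at approximately 0.2117 nm from the nucleus.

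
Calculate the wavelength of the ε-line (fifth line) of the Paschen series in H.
954.343120 nm

The lines of a series are numbered from the longest wavelength (smallest ΔE) outward; the fifth line is the transition from n = n_f + 5 to n_f.
The Paschen series has all transitions ending at n_f = 3.

For H, the fifth line (ε-line) is the jump from n = 8 to n = 3:
E_8 = -13.6057 / 8² = -0.2125890625 eV
E_3 = -13.6057 / 3² = -1.5117444444 eV
ΔE = E_8 - E_3 = 1.2991553819 eV

λ = hc/E = 1239.84 eV·nm / 1.2991553819 eV
λ = 954.343120 nm

This is the ε-line of the Paschen series in H.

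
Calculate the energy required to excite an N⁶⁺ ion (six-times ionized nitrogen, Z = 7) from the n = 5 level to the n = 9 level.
18.437 eV

The energy levels of a hydrogen-like atom are E_n = -13.6057 Z² eV / n².

Energy at n = 5: E_5 = -13.6057 × 7² / 5² = -26.667172 eV
Energy at n = 9: E_9 = -13.6057 × 7² / 9² = -8.230609 eV

The excitation energy is the difference:
ΔE = E_9 - E_5
ΔE = -8.230609 - (-26.667172)
ΔE = 18.437 eV

Since this is positive, energy must be absorbed (photon absorption).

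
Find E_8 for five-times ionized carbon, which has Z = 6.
-7.65 eV

For hydrogen-like ions, the energy levels scale with Z²:
E_n = -13.6057 Z² / n² eV

For C⁵⁺ (Z = 6) at n = 8:
E_8 = -13.6057 × 6² / 8²
E_8 = -13.6057 × 36 / 64
E_8 = -489.8052 / 64
E_8 = -7.65 eV

The energy is 36 times more negative than hydrogen at the same n due to the stronger nuclear charge.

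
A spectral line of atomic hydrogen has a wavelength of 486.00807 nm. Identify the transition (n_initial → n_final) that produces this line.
n = 4 → n = 2

First, find the photon energy from the wavelength (hc = 1239.84 eV·nm):
E = hc/λ = 1239.84 eV·nm / 486.00807 nm = 2.5510688 eV

The energy levels of hydrogen satisfy E_n = -13.6057 / n² eV, so an emission n_i → n_f releases
ΔE = 13.6057 × (1/n_f² − 1/n_i²) eV.

Setting ΔE equal to the photon energy:
1/n_f² − 1/n_i² = 2.5510688 / 13.6057 = 0.18750000

Since 1/n_i² must be positive, we need 1/n_f² > 0.18750000, i.e. n_f ≤ 2. For each allowed n_f, solve n_i = (1/n_f² − 0.18750000)^(−1/2) and check whether it is a whole number:
  n_f = 1: 1/n_i² = 1.00000000 − 0.18750000 = 0.81250000 → n_i = 1.109  (not an integer) ✗
  n_f = 2: 1/n_i² = 0.25000000 − 0.18750000 = 0.06250000 → n_i = 4.000  → integer, n_i = 4 ✓

Only n_f = 2 gives an integer upper level, n_i = 4.

The transition is from n = 4 to n = 2 (emission).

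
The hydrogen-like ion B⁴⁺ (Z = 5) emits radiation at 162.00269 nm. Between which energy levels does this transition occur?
n = 5 → n = 4

First, find the photon energy from the wavelength (hc = 1239.84 eV·nm):
E = hc/λ = 1239.84 eV·nm / 162.00269 nm = 7.6532063 eV

The energy levels of B⁴⁺ satisfy E_n = -13.6057 × 5² / n² eV, so an emission n_i → n_f releases
ΔE = 13.6057 × 5² × (1/n_f² − 1/n_i²) eV.

Setting ΔE equal to the photon energy:
1/n_f² − 1/n_i² = 7.6532063 / (13.6057 × 5²) = 0.022500000

Since 1/n_i² must be positive, we need 1/n_f² > 0.022500000, i.e. n_f ≤ 6. For each allowed n_f, solve n_i = (1/n_f² − 0.022500000)^(−1/2) and check whether it is a whole number:
  n_f = 1: 1/n_i² = 1.000000000 − 0.022500000 = 0.977500000 → n_i = 1.011  (not an integer) ✗
  n_f = 2: 1/n_i² = 0.250000000 − 0.022500000 = 0.227500000 → n_i = 2.097  (not an integer) ✗
  n_f = 3: 1/n_i² = 0.111111111 − 0.022500000 = 0.088611111 → n_i = 3.359  (not an integer) ✗
  n_f = 4: 1/n_i² = 0.062500000 − 0.022500000 = 0.040000000 → n_i = 5.000  → integer, n_i = 5 ✓
  n_f = 5: 1/n_i² = 0.040000000 − 0.022500000 = 0.017500000 → n_i = 7.559  (not an integer) ✗
  n_f = 6: 1/n_i² = 0.027777778 − 0.022500000 = 0.005277778 → n_i = 13.765  (not an integer) ✗

Only n_f = 4 gives an integer upper level, n_i = 5.

The transition is from n = 5 to n = 4 (emission).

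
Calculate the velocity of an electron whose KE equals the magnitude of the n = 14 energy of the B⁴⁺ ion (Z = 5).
7.8132e+05 m/s (or 0.260620% of c)

The binding energy at n = 14 for B⁴⁺ is:
E_14 = -13.6057 × 5²/14² = -1.73542092 eV
|E_14| = 1.73542092 eV

Convert to Joules:
KE = 1.73542092 eV × (1.602177 × 10⁻¹⁹ J/eV) = 2.780451e-19 J

Using KE = ½mv²:
v = √(2·KE/m_e)
v = √(2 × 2.780451e-19 J / 9.10938 × 10⁻³¹ kg)
v = 7.8132e+05 m/s

This is approximately 0.260620% the speed of light.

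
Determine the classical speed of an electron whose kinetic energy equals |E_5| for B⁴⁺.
2.19e+06 m/s (or 0.729740% of c)

The binding energy at n = 5 for B⁴⁺ is:
E_5 = -13.6057 × 5²/5² = -13.60570000 eV
|E_5| = 13.60570000 eV

Convert to Joules:
KE = 13.60570000 eV × (1.602177 × 10⁻¹⁹ J/eV) = 2.1799e-18 J

Using KE = ½mv²:
v = √(2·KE/m_e)
v = √(2 × 2.1799e-18 J / 9.10938 × 10⁻³¹ kg)
v = 2.19e+06 m/s

This is approximately 0.729740% the speed of light.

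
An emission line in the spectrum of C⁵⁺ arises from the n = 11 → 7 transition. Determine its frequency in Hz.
1.43823e+15 Hz

First, find the transition energy:
E_11 = -13.6057 × 6² / 11² = -4.04797686 eV
E_7 = -13.6057 × 6² / 7² = -9.99602449 eV
|ΔE| = |E_7 - E_11| = 5.94804763 eV

Convert to Joules: E = 5.94804763 eV × (1.602177 × 10⁻¹⁹ J/eV) = 9.5298251e-19 J

Using E = hf:
f = E/h = 9.5298251e-19 J / (6.62607 × 10⁻³⁴ J·s)
f = 1.43823e+15 Hz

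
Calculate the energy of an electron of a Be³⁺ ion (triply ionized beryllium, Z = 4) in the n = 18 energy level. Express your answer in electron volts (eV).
-0.67 eV

The energy levels of a hydrogen-like atom are given by:
E_n = -13.6057 Z² / n² eV  (with Z = 4 for Be³⁺)

For n = 18:
E_18 = -13.6057 × 4² / 18²
E_18 = -13.6057 × 16 / 324
E_18 = -0.67 eV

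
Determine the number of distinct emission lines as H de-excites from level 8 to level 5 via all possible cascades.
6

The electron can occupy levels n = 5, 6, ..., 8 during de-excitation — that is m = 8 - 5 + 1 = 4 distinct levels.

The number of distinct spectral lines equals the number of ways to choose 2 of these m levels (each pair gives one possible emission transition):

Number of lines = m(m-1)/2 = 4×3/2 = 6

These correspond to all possible transitions between the 4 levels:
8 → 7, 8 → 6, 8 → 5, 7 → 6, 7 → 5, 6 → 5

Each transition produces a photon with a unique energy (and thus wavelength). This count does not depend on Z.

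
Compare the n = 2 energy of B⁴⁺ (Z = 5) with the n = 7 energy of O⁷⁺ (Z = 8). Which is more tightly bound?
B⁴⁺ at n = 2 (E = -85.035625 eV)

Using E_n = -13.6057 Z² / n² eV:

B⁴⁺ (Z = 5) at n = 2:
E = -13.6057 × 5² / 2² = -13.6057 × 25 / 4 = -85.035625000 eV

O⁷⁺ (Z = 8) at n = 7:
E = -13.6057 × 8² / 7² = -13.6057 × 64 / 49 = -17.770710204 eV

Since -85.035625000 eV < -17.770710204 eV,
B⁴⁺ at n = 2 is more tightly bound (requires more energy to ionize).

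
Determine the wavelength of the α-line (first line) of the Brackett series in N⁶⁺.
82.654 nm

The longest wavelength corresponds to the smallest energy transition in the series.
The Brackett series has all transitions ending at n_f = 4.

For N⁶⁺ (Z = 7), the first line (α-line) is the jump from n = 5 to n = 4:
E_5 = -13.6057 × 7² / 5² = -26.66717 eV
E_4 = -13.6057 × 7² / 4² = -41.66746 eV
ΔE = E_5 - E_4 = 15.00029 eV

λ = hc/E = 1239.84 eV·nm / 15.00029 eV
λ = 82.654 nm

This is the α-line of the Brackett series in N⁶⁺.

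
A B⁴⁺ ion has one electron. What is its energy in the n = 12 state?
-2.3621 eV

For hydrogen-like ions, the energy levels scale with Z²:
E_n = -13.6057 Z² / n² eV

For B⁴⁺ (Z = 5) at n = 12:
E_12 = -13.6057 × 5² / 12²
E_12 = -13.6057 × 25 / 144
E_12 = -340.1425 / 144
E_12 = -2.3621 eV

The energy is 25 times more negative than hydrogen at the same n due to the stronger nuclear charge.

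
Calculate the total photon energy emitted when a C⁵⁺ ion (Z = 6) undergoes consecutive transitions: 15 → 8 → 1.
487.63 eV

The energy levels of C⁵⁺ are E_n = -13.6057 × 6² / n² eV.

First transition (15 → 8):
ΔE₁ = |E_8 - E_15|
ΔE₁ = |-7.65320625 - (-2.17691200)| = 5.47629 eV

Second transition (8 → 1):
ΔE₂ = |E_1 - E_8|
ΔE₂ = |-489.80520000 - (-7.65320625)| = 482.15199 eV

Total energy released:
E_total = ΔE₁ + ΔE₂ = 5.47629 + 482.15199 = 487.63 eV

Note: This equals the direct transition 15 → 1: 487.63 eV ✓
Energy is conserved regardless of the path taken.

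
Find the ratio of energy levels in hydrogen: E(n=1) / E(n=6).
36.000000

Using E_n = -13.6057 Z² / n² eV with Z = 1:

E_1 = -13.6057 / 1² = -13.6057 / 1 = -13.605700000000 eV
E_6 = -13.6057 / 6² = -13.6057 / 36 = -0.377936111111 eV

The ratio is:
E_1/E_6 = (-13.605700000000) / (-0.377936111111)
E_1/E_6 = (-13.6057/1) / (-13.6057/36)
E_1/E_6 = 36/1
E_1/E_6 = 36.000000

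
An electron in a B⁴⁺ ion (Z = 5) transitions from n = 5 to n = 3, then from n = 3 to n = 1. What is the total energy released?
326.537 eV

The energy levels of B⁴⁺ are E_n = -13.6057 × 5² / n² eV.

First transition (5 → 3):
ΔE₁ = |E_3 - E_5|
ΔE₁ = |-37.793611111 - (-13.605700000)| = 24.187911 eV

Second transition (3 → 1):
ΔE₂ = |E_1 - E_3|
ΔE₂ = |-340.142500000 - (-37.793611111)| = 302.348889 eV

Total energy released:
E_total = ΔE₁ + ΔE₂ = 24.187911 + 302.348889 = 326.537 eV

Note: This equals the direct transition 5 → 1: 326.537 eV ✓
Energy is conserved regardless of the path taken.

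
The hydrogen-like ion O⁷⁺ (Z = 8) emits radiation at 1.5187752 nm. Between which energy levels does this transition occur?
n = 4 → n = 1

First, find the photon energy from the wavelength (hc = 1239.84 eV·nm):
E = hc/λ = 1239.84 eV·nm / 1.5187752 nm = 816.34201 eV

The energy levels of O⁷⁺ satisfy E_n = -13.6057 × 8² / n² eV, so an emission n_i → n_f releases
ΔE = 13.6057 × 8² × (1/n_f² − 1/n_i²) eV.

Setting ΔE equal to the photon energy:
1/n_f² − 1/n_i² = 816.34201 / (13.6057 × 8²) = 0.93750001

Since 1/n_i² must be positive, we need 1/n_f² > 0.93750001, i.e. n_f ≤ 1. For each allowed n_f, solve n_i = (1/n_f² − 0.93750001)^(−1/2) and check whether it is a whole number:
  n_f = 1: 1/n_i² = 1.00000000 − 0.93750001 = 0.06249999 → n_i = 4.000  → integer, n_i = 4 ✓

Only n_f = 1 gives an integer upper level, n_i = 4.

The transition is from n = 4 to n = 1 (emission).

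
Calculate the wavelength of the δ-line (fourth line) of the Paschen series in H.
1004.66981 nm

The lines of a series are numbered from the longest wavelength (smallest ΔE) outward; the fourth line is the transition from n = n_f + 4 to n_f.
The Paschen series has all transitions ending at n_f = 3.

For H, the fourth line (δ-line) is the jump from n = 7 to n = 3:
E_7 = -13.6057 / 7² = -0.2776673469 eV
E_3 = -13.6057 / 3² = -1.5117444444 eV
ΔE = E_7 - E_3 = 1.2340770975 eV

λ = hc/E = 1239.84 eV·nm / 1.2340770975 eV
λ = 1004.66981 nm

This is the δ-line of the Paschen series in H.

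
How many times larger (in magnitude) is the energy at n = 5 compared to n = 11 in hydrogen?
4.84000

Using E_n = -13.6057 Z² / n² eV with Z = 1:

E_5 = -13.6057 / 5² = -13.6057 / 25 = -0.54422800000 eV
E_11 = -13.6057 / 11² = -13.6057 / 121 = -0.11244380165 eV

The ratio is:
E_5/E_11 = (-0.54422800000) / (-0.11244380165)
E_5/E_11 = (-13.6057/25) / (-13.6057/121)
E_5/E_11 = 121/25
E_5/E_11 = 4.84000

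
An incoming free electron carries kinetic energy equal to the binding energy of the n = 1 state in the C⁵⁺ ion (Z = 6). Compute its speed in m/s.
1.31262e+07 m/s (or 4.37841% of c)

The binding energy at n = 1 for C⁵⁺ is:
E_1 = -13.6057 × 6²/1² = -489.8052000 eV
|E_1| = 489.8052000 eV

Convert to Joules:
KE = 489.8052000 eV × (1.602177 × 10⁻¹⁹ J/eV) = 7.8475463e-17 J

Using KE = ½mv²:
v = √(2·KE/m_e)
v = √(2 × 7.8475463e-17 J / 9.10938 × 10⁻³¹ kg)
v = 1.31262e+07 m/s

This is approximately 4.37841% the speed of light.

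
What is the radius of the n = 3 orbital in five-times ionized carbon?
0.0794 nm (or 0.7938 Å)

The Bohr radius formula is:
r_n = n² a₀ / Z

where a₀ = 0.0529177 nm is the Bohr radius.

For C⁵⁺ (Z = 6) at n = 3:
r_3 = 3² × 0.0529177 nm / 6
r_3 = 9 × 0.0529177 nm / 6
r_3 = 0.47626 nm / 6
r_3 = 0.0794 nm

The electron orbits at approximately 0.0794 nm from the nucleus.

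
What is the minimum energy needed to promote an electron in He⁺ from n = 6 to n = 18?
1.344 eV

The energy levels of a hydrogen-like atom are E_n = -13.6057 Z² eV / n².

Energy at n = 6: E_6 = -13.6057 × 2² / 6² = -1.511744 eV
Energy at n = 18: E_18 = -13.6057 × 2² / 18² = -0.167972 eV

The excitation energy is the difference:
ΔE = E_18 - E_6
ΔE = -0.167972 - (-1.511744)
ΔE = 1.344 eV

Since this is positive, energy must be absorbed (photon absorption).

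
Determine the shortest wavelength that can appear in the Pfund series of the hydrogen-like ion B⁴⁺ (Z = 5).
91.13 nm

The series limit corresponds to the transition from n = ∞ to n = 5.
This is the highest energy (shortest wavelength) transition in the Pfund series.

E_∞ = 0 eV
E_5 = -13.6057 × 5² / 5² = -13.6057 eV

Energy at series limit:
ΔE = E_∞ - E_5 = 0 - (-13.6057) = 13.6057 eV
λ = hc/E = 1239.84 eV·nm / 13.6057 eV = 91.13 nm

This energy equals the ionization energy from the n = 5 state of B⁴⁺.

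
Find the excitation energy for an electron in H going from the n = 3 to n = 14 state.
1.4423 eV

The energy levels of a hydrogen-like atom are E_n = -13.6057 eV / n².

Energy at n = 3: E_3 = -13.6057 / 3² = -1.5117444 eV
Energy at n = 14: E_14 = -13.6057 / 14² = -0.0694168 eV

The excitation energy is the difference:
ΔE = E_14 - E_3
ΔE = -0.0694168 - (-1.5117444)
ΔE = 1.4423 eV

Since this is positive, energy must be absorbed (photon absorption).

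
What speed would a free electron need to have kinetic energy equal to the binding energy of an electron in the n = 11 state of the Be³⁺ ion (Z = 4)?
7.955e+05 m/s (or 0.2654% of c)

The binding energy at n = 11 for Be³⁺ is:
E_11 = -13.6057 × 4²/11² = -1.799101 eV
|E_11| = 1.799101 eV

Convert to Joules:
KE = 1.799101 eV × (1.602177 × 10⁻¹⁹ J/eV) = 2.88248e-19 J

Using KE = ½mv²:
v = √(2·KE/m_e)
v = √(2 × 2.88248e-19 J / 9.10938 × 10⁻³¹ kg)
v = 7.955e+05 m/s

This is approximately 0.2654% the speed of light.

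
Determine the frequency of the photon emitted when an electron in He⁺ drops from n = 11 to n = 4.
7.1371e+14 Hz

First, find the transition energy:
E_11 = -13.6057 × 2² / 11² = -0.4497752 eV
E_4 = -13.6057 × 2² / 4² = -3.4014250 eV
|ΔE| = |E_4 - E_11| = 2.9516498 eV

Convert to Joules: E = 2.9516498 eV × (1.602177 × 10⁻¹⁹ J/eV) = 4.729065e-19 J

Using E = hf:
f = E/h = 4.729065e-19 J / (6.62607 × 10⁻³⁴ J·s)
f = 7.1371e+14 Hz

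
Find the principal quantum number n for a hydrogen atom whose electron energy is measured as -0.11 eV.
n = 11

The exact energy levels follow E_n = -13.6057 eV / n².

The measured value (-0.11 eV) is reported to only 2 significant figures, so we must test candidate n values and see which one matches to that precision.

Candidate energies:
  n = 9:  E = -13.6057/9² = -0.16797 eV
  n = 10:  E = -13.6057/10² = -0.13606 eV
  n = 11:  E = -13.6057/11² = -0.11244 eV  ← matches
  n = 12:  E = -13.6057/12² = -0.09448 eV
  n = 13:  E = -13.6057/13² = -0.08051 eV

Checking against the measurement of -0.11 eV (2 sig figs), only n = 11 agrees:
E_11 = -0.11244 eV, which rounds to -0.11 eV ✓

Therefore n = 11.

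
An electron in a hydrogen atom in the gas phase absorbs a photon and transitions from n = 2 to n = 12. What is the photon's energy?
3.307 eV

The energy levels of a hydrogen-like atom are E_n = -13.6057 eV / n².

Energy at n = 2: E_2 = -13.6057 / 2² = -3.401425 eV
Energy at n = 12: E_12 = -13.6057 / 12² = -0.094484 eV

The excitation energy is the difference:
ΔE = E_12 - E_2
ΔE = -0.094484 - (-3.401425)
ΔE = 3.307 eV

Since this is positive, energy must be absorbed (photon absorption).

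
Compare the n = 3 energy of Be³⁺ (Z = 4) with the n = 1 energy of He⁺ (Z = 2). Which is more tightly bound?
He⁺ at n = 1 (E = -54.42 eV)

Using E_n = -13.6057 Z² / n² eV:

Be³⁺ (Z = 4) at n = 3:
E = -13.6057 × 4² / 3² = -13.6057 × 16 / 9 = -24.18791 eV

He⁺ (Z = 2) at n = 1:
E = -13.6057 × 2² / 1² = -13.6057 × 4 / 1 = -54.42280 eV

Since -54.42280 eV < -24.18791 eV,
He⁺ at n = 1 is more tightly bound (requires more energy to ionize).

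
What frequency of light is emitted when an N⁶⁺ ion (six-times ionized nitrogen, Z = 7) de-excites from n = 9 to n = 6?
2.488e+15 Hz

First, find the transition energy:
E_9 = -13.6057 × 7² / 9² = -8.2306086 eV
E_6 = -13.6057 × 7² / 6² = -18.5188694 eV
|ΔE| = |E_6 - E_9| = 10.2882608 eV

Convert to Joules: E = 10.2882608 eV × (1.602177 × 10⁻¹⁹ J/eV) = 1.64836e-18 J

Using E = hf:
f = E/h = 1.64836e-18 J / (6.62607 × 10⁻³⁴ J·s)
f = 2.488e+15 Hz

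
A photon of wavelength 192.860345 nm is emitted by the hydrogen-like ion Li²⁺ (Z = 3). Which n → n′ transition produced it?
n = 10 → n = 4

First, find the photon energy from the wavelength (hc = 1239.84 eV·nm):
E = hc/λ = 1239.84 eV·nm / 192.860345 nm = 6.4286933 eV

The energy levels of Li²⁺ satisfy E_n = -13.6057 × 3² / n² eV, so an emission n_i → n_f releases
ΔE = 13.6057 × 3² × (1/n_f² − 1/n_i²) eV.

Setting ΔE equal to the photon energy:
1/n_f² − 1/n_i² = 6.4286933 / (13.6057 × 3²) = 0.052500000

Since 1/n_i² must be positive, we need 1/n_f² > 0.052500000, i.e. n_f ≤ 4. For each allowed n_f, solve n_i = (1/n_f² − 0.052500000)^(−1/2) and check whether it is a whole number:
  n_f = 1: 1/n_i² = 1.000000000 − 0.052500000 = 0.947500000 → n_i = 1.027  (not an integer) ✗
  n_f = 2: 1/n_i² = 0.250000000 − 0.052500000 = 0.197500000 → n_i = 2.250  (not an integer) ✗
  n_f = 3: 1/n_i² = 0.111111111 − 0.052500000 = 0.058611111 → n_i = 4.131  (not an integer) ✗
  n_f = 4: 1/n_i² = 0.062500000 − 0.052500000 = 0.010000000 → n_i = 10.000  → integer, n_i = 10 ✓

Only n_f = 4 gives an integer upper level, n_i = 10.

The transition is from n = 10 to n = 4 (emission).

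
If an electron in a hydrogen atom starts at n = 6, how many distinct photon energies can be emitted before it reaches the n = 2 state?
10

The electron can occupy levels n = 2, 3, ..., 6 during de-excitation — that is m = 6 - 2 + 1 = 5 distinct levels.

The number of distinct spectral lines equals the number of ways to choose 2 of these m levels (each pair gives one possible emission transition):

Number of lines = m(m-1)/2 = 5×4/2 = 10

These correspond to all possible transitions between the 5 levels:
6 → 5, 6 → 4, 6 → 3, 6 → 2, 5 → 4, 5 → 3, 5 → 2, 4 → 3...

Each transition produces a photon with a unique energy (and thus wavelength). This count does not depend on Z.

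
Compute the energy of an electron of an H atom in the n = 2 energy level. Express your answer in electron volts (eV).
-3.40143 eV

The energy levels of a hydrogen-like atom are given by:
E_n = -13.6057 eV / n²

For n = 2:
E_2 = -13.6057 eV / 2²
E_2 = -13.6057 eV / 4
E_2 = -3.40143 eV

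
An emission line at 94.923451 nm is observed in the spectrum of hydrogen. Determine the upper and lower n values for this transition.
n = 5 → n = 1

First, find the photon energy from the wavelength (hc = 1239.84 eV·nm):
E = hc/λ = 1239.84 eV·nm / 94.923451 nm = 13.061472 eV

The energy levels of hydrogen satisfy E_n = -13.6057 / n² eV, so an emission n_i → n_f releases
ΔE = 13.6057 × (1/n_f² − 1/n_i²) eV.

Setting ΔE equal to the photon energy:
1/n_f² − 1/n_i² = 13.061472 / 13.6057 = 0.96000000

Since 1/n_i² must be positive, we need 1/n_f² > 0.96000000, i.e. n_f ≤ 1. For each allowed n_f, solve n_i = (1/n_f² − 0.96000000)^(−1/2) and check whether it is a whole number:
  n_f = 1: 1/n_i² = 1.00000000 − 0.96000000 = 0.04000000 → n_i = 5.000  → integer, n_i = 5 ✓

Only n_f = 1 gives an integer upper level, n_i = 5.

The transition is from n = 5 to n = 1 (emission).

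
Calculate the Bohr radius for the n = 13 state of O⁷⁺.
1.1179 nm (or 11.1789 Å)

The Bohr radius formula is:
r_n = n² a₀ / Z

where a₀ = 0.0529177 nm is the Bohr radius.

For O⁷⁺ (Z = 8) at n = 13:
r_13 = 13² × 0.0529177 nm / 8
r_13 = 169 × 0.0529177 nm / 8
r_13 = 8.94309 nm / 8
r_13 = 1.1179 nm

The electron orbits at approximately 1.1179 nm from the nucleus.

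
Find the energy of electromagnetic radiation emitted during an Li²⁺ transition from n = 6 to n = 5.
1.496627 eV

The energy levels are E_n = -13.6057 Z² eV / n².

Energy at n = 6: E_6 = -13.6057 × 3² / 6² = -3.401425000 eV
Energy at n = 5: E_5 = -13.6057 × 3² / 5² = -4.898052000 eV

For emission (electron falling to lower state), the photon energy is:
E_photon = E_6 - E_5 = |-3.401425000 - (-4.898052000)|
E_photon = 1.496627 eV

This energy is carried away by the emitted photon.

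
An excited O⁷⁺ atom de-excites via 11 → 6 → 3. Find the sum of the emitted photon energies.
89.5552 eV

The energy levels of O⁷⁺ are E_n = -13.6057 × 8² / n² eV.

First transition (11 → 6):
ΔE₁ = |E_6 - E_11|
ΔE₁ = |-24.1879111111 - (-7.1964033058)| = 16.9915078 eV

Second transition (6 → 3):
ΔE₂ = |E_3 - E_6|
ΔE₂ = |-96.7516444444 - (-24.1879111111)| = 72.5637333 eV

Total energy released:
E_total = ΔE₁ + ΔE₂ = 16.9915078 + 72.5637333 = 89.5552 eV

Note: This equals the direct transition 11 → 3: 89.5552 eV ✓
Energy is conserved regardless of the path taken.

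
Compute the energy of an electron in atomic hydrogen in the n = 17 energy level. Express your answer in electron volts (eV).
-0.04708 eV

The energy levels of a hydrogen-like atom are given by:
E_n = -13.6057 eV / n²

For n = 17:
E_17 = -13.6057 eV / 17²
E_17 = -13.6057 eV / 289
E_17 = -0.04708 eV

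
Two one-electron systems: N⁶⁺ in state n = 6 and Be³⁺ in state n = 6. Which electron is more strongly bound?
N⁶⁺ at n = 6 (E = -18.519 eV)

Using E_n = -13.6057 Z² / n² eV:

N⁶⁺ (Z = 7) at n = 6:
E = -13.6057 × 7² / 6² = -13.6057 × 49 / 36 = -18.518869 eV

Be³⁺ (Z = 4) at n = 6:
E = -13.6057 × 4² / 6² = -13.6057 × 16 / 36 = -6.046978 eV

Since -18.518869 eV < -6.046978 eV,
N⁶⁺ at n = 6 is more tightly bound (requires more energy to ionize).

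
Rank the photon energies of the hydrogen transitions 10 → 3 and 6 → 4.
10 → 3

Calculate the energy for each transition:

Transition 10 → 3:
ΔE₁ = |E_3 - E_10| = |-13.6057/3² - (-13.6057/10²)|
ΔE₁ = |-1.511744444444 - (-0.136057000000)| = 1.375687444 eV

Transition 6 → 4:
ΔE₂ = |E_4 - E_6| = |-13.6057/4² - (-13.6057/6²)|
ΔE₂ = |-0.850356250000 - (-0.377936111111)| = 0.472420139 eV

Since 1.375687444 eV > 0.472420139 eV, the transition 10 → 3 emits the more energetic photon.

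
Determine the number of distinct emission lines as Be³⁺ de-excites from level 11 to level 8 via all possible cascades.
6

The electron can occupy levels n = 8, 9, ..., 11 during de-excitation — that is m = 11 - 8 + 1 = 4 distinct levels.

The number of distinct spectral lines equals the number of ways to choose 2 of these m levels (each pair gives one possible emission transition):

Number of lines = m(m-1)/2 = 4×3/2 = 6

These correspond to all possible transitions between the 4 levels:
11 → 10, 11 → 9, 11 → 8, 10 → 9, 10 → 8, 9 → 8

Each transition produces a photon with a unique energy (and thus wavelength). This count does not depend on Z.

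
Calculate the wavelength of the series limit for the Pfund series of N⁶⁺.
46.49312 nm

The series limit corresponds to the transition from n = ∞ to n = 5.
This is the highest energy (shortest wavelength) transition in the Pfund series.

E_∞ = 0 eV
E_5 = -13.6057 × 7² / 5² = -26.6671720 eV

Energy at series limit:
ΔE = E_∞ - E_5 = 0 - (-26.6671720) = 26.6671720 eV
λ = hc/E = 1239.84 eV·nm / 26.6671720 eV = 46.49312 nm

This energy equals the ionization energy from the n = 5 state of N⁶⁺.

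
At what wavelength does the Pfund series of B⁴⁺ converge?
91.12651 nm

The series limit corresponds to the transition from n = ∞ to n = 5.
This is the highest energy (shortest wavelength) transition in the Pfund series.

E_∞ = 0 eV
E_5 = -13.6057 × 5² / 5² = -13.6057000 eV

Energy at series limit:
ΔE = E_∞ - E_5 = 0 - (-13.6057000) = 13.6057000 eV
λ = hc/E = 1239.84 eV·nm / 13.6057000 eV = 91.12651 nm

This energy equals the ionization energy from the n = 5 state of B⁴⁺.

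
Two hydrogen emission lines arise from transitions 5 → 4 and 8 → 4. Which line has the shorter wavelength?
8 → 4

Calculate the energy for each transition:

Transition 5 → 4:
ΔE₁ = |E_4 - E_5| = |-13.6057/4² - (-13.6057/5²)|
ΔE₁ = |-0.85035625 - (-0.54422800)| = 0.30613 eV

Transition 8 → 4:
ΔE₂ = |E_4 - E_8| = |-13.6057/4² - (-13.6057/8²)|
ΔE₂ = |-0.85035625 - (-0.21258906)| = 0.63777 eV

Since 0.63777 eV > 0.30613 eV, the transition 8 → 4 emits the more energetic photon.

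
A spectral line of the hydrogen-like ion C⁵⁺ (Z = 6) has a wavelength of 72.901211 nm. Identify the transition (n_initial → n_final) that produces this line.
n = 6 → n = 4

First, find the photon energy from the wavelength (hc = 1239.84 eV·nm):
E = hc/λ = 1239.84 eV·nm / 72.901211 nm = 17.007125 eV

The energy levels of C⁵⁺ satisfy E_n = -13.6057 × 6² / n² eV, so an emission n_i → n_f releases
ΔE = 13.6057 × 6² × (1/n_f² − 1/n_i²) eV.

Setting ΔE equal to the photon energy:
1/n_f² − 1/n_i² = 17.007125 / (13.6057 × 6²) = 0.034722222

Since 1/n_i² must be positive, we need 1/n_f² > 0.034722222, i.e. n_f ≤ 5. For each allowed n_f, solve n_i = (1/n_f² − 0.034722222)^(−1/2) and check whether it is a whole number:
  n_f = 1: 1/n_i² = 1.000000000 − 0.034722222 = 0.965277778 → n_i = 1.018  (not an integer) ✗
  n_f = 2: 1/n_i² = 0.250000000 − 0.034722222 = 0.215277778 → n_i = 2.155  (not an integer) ✗
  n_f = 3: 1/n_i² = 0.111111111 − 0.034722222 = 0.076388889 → n_i = 3.618  (not an integer) ✗
  n_f = 4: 1/n_i² = 0.062500000 − 0.034722222 = 0.027777778 → n_i = 6.000  → integer, n_i = 6 ✓
  n_f = 5: 1/n_i² = 0.040000000 − 0.034722222 = 0.005277778 → n_i = 13.765  (not an integer) ✗

Only n_f = 4 gives an integer upper level, n_i = 6.

The transition is from n = 6 to n = 4 (emission).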